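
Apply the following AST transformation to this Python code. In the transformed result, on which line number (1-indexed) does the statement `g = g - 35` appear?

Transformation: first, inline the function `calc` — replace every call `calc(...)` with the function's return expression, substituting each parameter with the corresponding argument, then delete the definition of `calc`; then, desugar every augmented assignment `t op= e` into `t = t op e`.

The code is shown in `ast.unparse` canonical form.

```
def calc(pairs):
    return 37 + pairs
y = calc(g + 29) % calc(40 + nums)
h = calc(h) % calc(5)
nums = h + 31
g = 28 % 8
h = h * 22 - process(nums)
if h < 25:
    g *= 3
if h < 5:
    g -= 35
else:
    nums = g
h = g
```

9

Transformed code:
y = (37 + (g + 29)) % (37 + (40 + nums))
h = (37 + h) % (37 + 5)
nums = h + 31
g = 28 % 8
h = h * 22 - process(nums)
if h < 25:
    g = g * 3
if h < 5:
    g = g - 35
else:
    nums = g
h = g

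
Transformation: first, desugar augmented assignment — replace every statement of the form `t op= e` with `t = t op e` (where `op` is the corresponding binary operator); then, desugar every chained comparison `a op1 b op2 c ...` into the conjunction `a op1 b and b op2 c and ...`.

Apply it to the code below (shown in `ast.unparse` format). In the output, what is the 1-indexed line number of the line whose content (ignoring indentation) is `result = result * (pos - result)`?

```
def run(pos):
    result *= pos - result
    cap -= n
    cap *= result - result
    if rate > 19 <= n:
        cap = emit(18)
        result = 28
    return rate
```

Transformed code:
def run(pos):
    result = result * (pos - result)
    cap = cap - n
    cap = cap * (result - result)
    if rate > 19 and 19 <= n:
        cap = emit(18)
        result = 28
    return rate

2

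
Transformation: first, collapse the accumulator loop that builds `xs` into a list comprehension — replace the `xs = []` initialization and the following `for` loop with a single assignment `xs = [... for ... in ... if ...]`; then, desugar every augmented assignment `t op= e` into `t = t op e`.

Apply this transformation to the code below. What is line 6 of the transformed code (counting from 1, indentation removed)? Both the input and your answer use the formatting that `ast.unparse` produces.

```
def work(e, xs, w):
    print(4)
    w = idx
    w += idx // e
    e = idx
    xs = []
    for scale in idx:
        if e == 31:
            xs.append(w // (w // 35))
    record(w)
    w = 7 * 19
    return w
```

Transformed code:
def work(e, xs, w):
    print(4)
    w = idx
    w = w + idx // e
    e = idx
    xs = [w // (w // 35) for scale in idx if e == 31]
    record(w)
    w = 7 * 19
    return w

xs = [w // (w // 35) for scale in idx if e == 31]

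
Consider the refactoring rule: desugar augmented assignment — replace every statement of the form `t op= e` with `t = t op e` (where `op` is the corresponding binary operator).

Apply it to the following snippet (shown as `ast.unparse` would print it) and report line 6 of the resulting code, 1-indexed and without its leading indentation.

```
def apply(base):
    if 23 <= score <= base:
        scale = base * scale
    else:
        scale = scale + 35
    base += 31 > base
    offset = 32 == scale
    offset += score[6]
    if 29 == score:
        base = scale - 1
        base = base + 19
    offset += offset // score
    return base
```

Transformed code:
def apply(base):
    if 23 <= score <= base:
        scale = base * scale
    else:
        scale = scale + 35
    base = base + (31 > base)
    offset = 32 == scale
    offset = offset + score[6]
    if 29 == score:
        base = scale - 1
        base = base + 19
    offset = offset + offset // score
    return base

base = base + (31 > base)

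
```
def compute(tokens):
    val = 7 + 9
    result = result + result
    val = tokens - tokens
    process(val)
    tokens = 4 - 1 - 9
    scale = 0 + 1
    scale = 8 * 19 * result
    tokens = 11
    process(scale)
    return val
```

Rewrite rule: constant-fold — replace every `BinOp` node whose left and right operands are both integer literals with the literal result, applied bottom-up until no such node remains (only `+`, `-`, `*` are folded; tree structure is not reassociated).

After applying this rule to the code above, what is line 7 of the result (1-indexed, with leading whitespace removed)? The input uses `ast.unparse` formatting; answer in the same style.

scale = 1

Transformed code:
def compute(tokens):
    val = 16
    result = result + result
    val = tokens - tokens
    process(val)
    tokens = -6
    scale = 1
    scale = 152 * result
    tokens = 11
    process(scale)
    return val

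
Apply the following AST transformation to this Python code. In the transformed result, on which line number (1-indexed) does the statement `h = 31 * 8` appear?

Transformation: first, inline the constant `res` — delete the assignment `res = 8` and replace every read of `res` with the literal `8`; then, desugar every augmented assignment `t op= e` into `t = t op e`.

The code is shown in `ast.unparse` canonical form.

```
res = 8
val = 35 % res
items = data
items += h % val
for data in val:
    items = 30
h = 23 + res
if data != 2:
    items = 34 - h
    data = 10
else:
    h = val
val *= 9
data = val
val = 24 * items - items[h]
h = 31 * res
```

15

Transformed code:
val = 35 % 8
items = data
items = items + h % val
for data in val:
    items = 30
h = 23 + 8
if data != 2:
    items = 34 - h
    data = 10
else:
    h = val
val = val * 9
data = val
val = 24 * items - items[h]
h = 31 * 8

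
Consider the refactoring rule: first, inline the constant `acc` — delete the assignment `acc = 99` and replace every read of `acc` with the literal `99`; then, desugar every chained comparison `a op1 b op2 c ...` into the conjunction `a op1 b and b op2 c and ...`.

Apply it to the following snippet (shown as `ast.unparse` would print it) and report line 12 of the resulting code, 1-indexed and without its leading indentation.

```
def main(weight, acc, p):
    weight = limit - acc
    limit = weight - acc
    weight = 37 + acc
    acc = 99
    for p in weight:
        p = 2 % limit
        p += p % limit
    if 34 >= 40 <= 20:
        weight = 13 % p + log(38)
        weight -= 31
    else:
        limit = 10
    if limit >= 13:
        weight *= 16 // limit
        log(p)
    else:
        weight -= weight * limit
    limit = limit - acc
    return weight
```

Transformed code:
def main(weight, acc, p):
    weight = limit - 99
    limit = weight - 99
    weight = 37 + 99
    for p in weight:
        p = 2 % limit
        p += p % limit
    if 34 >= 40 and 40 <= 20:
        weight = 13 % p + log(38)
        weight -= 31
    else:
        limit = 10
    if limit >= 13:
        weight *= 16 // limit
        log(p)
    else:
        weight -= weight * limit
    limit = limit - 99
    return weight

limit = 10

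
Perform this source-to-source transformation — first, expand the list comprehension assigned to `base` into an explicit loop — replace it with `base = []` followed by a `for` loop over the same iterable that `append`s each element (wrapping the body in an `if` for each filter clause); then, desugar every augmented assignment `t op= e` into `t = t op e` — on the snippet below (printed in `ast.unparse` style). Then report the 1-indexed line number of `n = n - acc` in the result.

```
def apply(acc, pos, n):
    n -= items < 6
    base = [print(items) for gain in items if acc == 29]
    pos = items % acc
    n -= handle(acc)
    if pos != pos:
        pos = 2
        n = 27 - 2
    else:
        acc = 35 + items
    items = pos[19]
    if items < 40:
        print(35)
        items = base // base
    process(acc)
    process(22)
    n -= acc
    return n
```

Transformed code:
def apply(acc, pos, n):
    n = n - (items < 6)
    base = []
    for gain in items:
        if acc == 29:
            base.append(print(items))
    pos = items % acc
    n = n - handle(acc)
    if pos != pos:
        pos = 2
        n = 27 - 2
    else:
        acc = 35 + items
    items = pos[19]
    if items < 40:
        print(35)
        items = base // base
    process(acc)
    process(22)
    n = n - acc
    return n

20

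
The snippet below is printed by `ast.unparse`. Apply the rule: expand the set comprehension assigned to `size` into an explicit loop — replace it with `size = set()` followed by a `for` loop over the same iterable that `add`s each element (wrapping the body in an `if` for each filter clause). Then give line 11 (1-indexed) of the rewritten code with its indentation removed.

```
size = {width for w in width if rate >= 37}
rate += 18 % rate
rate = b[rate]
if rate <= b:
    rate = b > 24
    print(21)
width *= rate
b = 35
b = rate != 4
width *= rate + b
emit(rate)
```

Transformed code:
size = set()
for w in width:
    if rate >= 37:
        size.add(width)
rate += 18 % rate
rate = b[rate]
if rate <= b:
    rate = b > 24
    print(21)
width *= rate
b = 35
b = rate != 4
width *= rate + b
emit(rate)

b = 35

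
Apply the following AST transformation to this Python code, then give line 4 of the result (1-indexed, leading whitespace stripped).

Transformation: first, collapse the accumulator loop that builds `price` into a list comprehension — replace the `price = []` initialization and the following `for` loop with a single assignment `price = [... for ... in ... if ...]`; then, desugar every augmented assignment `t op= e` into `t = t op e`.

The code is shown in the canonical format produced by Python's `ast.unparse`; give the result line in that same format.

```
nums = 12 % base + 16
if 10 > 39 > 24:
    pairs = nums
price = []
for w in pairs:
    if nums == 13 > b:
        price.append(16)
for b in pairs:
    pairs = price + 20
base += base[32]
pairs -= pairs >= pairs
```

Transformed code:
nums = 12 % base + 16
if 10 > 39 > 24:
    pairs = nums
price = [16 for w in pairs if nums == 13 > b]
for b in pairs:
    pairs = price + 20
base = base + base[32]
pairs = pairs - (pairs >= pairs)

price = [16 for w in pairs if nums == 13 > b]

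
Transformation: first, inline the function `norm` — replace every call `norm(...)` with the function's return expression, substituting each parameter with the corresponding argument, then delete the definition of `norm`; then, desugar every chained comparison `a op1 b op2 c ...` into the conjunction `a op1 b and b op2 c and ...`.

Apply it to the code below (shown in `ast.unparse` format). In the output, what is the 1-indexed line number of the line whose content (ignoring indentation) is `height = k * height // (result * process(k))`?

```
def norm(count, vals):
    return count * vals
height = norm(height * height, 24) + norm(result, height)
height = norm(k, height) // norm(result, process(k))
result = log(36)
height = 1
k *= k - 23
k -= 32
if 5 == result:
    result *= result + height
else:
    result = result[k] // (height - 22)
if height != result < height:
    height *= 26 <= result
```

Transformed code:
height = height * height * 24 + result * height
height = k * height // (result * process(k))
result = log(36)
height = 1
k *= k - 23
k -= 32
if 5 == result:
    result *= result + height
else:
    result = result[k] // (height - 22)
if height != result and result < height:
    height *= 26 <= result

2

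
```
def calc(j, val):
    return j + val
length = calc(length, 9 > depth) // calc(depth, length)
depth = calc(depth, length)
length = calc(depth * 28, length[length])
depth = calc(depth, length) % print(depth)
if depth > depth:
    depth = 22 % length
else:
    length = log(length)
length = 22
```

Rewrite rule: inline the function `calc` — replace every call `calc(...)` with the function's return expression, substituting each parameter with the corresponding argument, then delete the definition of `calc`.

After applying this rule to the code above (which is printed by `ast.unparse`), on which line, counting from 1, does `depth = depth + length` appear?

2

Transformed code:
length = (length + (9 > depth)) // (depth + length)
depth = depth + length
length = depth * 28 + length[length]
depth = (depth + length) % print(depth)
if depth > depth:
    depth = 22 % length
else:
    length = log(length)
length = 22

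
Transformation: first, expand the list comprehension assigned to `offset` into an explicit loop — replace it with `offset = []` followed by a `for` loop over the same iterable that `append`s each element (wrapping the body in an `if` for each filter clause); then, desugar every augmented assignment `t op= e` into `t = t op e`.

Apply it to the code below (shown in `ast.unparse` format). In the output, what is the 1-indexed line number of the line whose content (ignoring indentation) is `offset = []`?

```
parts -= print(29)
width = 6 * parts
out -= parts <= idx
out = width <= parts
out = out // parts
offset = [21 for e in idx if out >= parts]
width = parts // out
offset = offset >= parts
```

6

Transformed code:
parts = parts - print(29)
width = 6 * parts
out = out - (parts <= idx)
out = width <= parts
out = out // parts
offset = []
for e in idx:
    if out >= parts:
        offset.append(21)
width = parts // out
offset = offset >= parts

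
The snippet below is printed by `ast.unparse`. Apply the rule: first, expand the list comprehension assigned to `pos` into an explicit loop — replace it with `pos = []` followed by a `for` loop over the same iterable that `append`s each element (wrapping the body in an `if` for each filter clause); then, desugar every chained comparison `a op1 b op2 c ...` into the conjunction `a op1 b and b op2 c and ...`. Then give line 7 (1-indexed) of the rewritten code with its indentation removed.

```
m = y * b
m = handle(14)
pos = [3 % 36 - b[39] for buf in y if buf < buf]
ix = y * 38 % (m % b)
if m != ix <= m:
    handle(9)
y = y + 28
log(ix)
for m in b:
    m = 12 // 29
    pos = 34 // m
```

ix = y * 38 % (m % b)

Transformed code:
m = y * b
m = handle(14)
pos = []
for buf in y:
    if buf < buf:
        pos.append(3 % 36 - b[39])
ix = y * 38 % (m % b)
if m != ix and ix <= m:
    handle(9)
y = y + 28
log(ix)
for m in b:
    m = 12 // 29
    pos = 34 // m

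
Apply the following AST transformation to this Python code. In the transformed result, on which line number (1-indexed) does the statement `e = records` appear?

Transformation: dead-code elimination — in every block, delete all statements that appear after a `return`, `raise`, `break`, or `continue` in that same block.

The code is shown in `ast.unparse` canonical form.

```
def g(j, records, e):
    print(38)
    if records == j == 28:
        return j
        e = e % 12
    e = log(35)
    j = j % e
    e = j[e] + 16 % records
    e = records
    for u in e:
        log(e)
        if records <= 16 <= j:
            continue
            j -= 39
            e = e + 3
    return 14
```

Transformed code:
def g(j, records, e):
    print(38)
    if records == j == 28:
        return j
    e = log(35)
    j = j % e
    e = j[e] + 16 % records
    e = records
    for u in e:
        log(e)
        if records <= 16 <= j:
            continue
    return 14

8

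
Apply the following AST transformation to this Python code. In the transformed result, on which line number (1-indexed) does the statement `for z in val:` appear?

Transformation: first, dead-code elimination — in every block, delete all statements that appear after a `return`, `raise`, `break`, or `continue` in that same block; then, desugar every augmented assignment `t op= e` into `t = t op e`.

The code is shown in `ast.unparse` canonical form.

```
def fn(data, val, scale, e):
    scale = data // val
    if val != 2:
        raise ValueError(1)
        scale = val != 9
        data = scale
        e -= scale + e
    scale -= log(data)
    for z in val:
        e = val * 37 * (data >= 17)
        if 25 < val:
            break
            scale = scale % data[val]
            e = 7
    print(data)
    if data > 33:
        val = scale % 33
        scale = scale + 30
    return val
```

6

Transformed code:
def fn(data, val, scale, e):
    scale = data // val
    if val != 2:
        raise ValueError(1)
    scale = scale - log(data)
    for z in val:
        e = val * 37 * (data >= 17)
        if 25 < val:
            break
    print(data)
    if data > 33:
        val = scale % 33
        scale = scale + 30
    return val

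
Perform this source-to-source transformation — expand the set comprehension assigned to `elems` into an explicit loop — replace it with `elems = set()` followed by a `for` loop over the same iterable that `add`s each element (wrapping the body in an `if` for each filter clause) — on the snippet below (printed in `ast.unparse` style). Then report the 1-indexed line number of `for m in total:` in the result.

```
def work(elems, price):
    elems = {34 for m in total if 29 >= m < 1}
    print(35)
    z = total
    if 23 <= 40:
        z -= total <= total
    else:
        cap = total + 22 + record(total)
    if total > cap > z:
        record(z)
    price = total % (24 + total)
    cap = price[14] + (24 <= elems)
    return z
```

Transformed code:
def work(elems, price):
    elems = set()
    for m in total:
        if 29 >= m < 1:
            elems.add(34)
    print(35)
    z = total
    if 23 <= 40:
        z -= total <= total
    else:
        cap = total + 22 + record(total)
    if total > cap > z:
        record(z)
    price = total % (24 + total)
    cap = price[14] + (24 <= elems)
    return z

3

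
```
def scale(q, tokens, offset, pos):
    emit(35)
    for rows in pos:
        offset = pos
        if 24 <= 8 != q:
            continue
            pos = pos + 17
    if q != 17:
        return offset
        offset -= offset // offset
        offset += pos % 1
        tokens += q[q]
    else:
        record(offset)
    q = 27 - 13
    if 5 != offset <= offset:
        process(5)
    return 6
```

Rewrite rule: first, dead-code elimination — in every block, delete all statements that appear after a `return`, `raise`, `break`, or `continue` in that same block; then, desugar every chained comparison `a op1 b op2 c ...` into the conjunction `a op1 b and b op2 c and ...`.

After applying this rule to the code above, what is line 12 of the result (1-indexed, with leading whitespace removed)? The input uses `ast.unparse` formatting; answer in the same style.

Transformed code:
def scale(q, tokens, offset, pos):
    emit(35)
    for rows in pos:
        offset = pos
        if 24 <= 8 and 8 != q:
            continue
    if q != 17:
        return offset
    else:
        record(offset)
    q = 27 - 13
    if 5 != offset and offset <= offset:
        process(5)
    return 6

if 5 != offset and offset <= offset:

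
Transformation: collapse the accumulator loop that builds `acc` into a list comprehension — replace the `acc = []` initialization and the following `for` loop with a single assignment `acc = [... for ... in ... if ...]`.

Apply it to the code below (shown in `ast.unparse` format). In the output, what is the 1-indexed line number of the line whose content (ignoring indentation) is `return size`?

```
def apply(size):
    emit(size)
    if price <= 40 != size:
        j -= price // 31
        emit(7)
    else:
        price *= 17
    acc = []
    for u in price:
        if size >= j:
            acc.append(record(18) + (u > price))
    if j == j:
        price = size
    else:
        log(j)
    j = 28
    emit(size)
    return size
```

Transformed code:
def apply(size):
    emit(size)
    if price <= 40 != size:
        j -= price // 31
        emit(7)
    else:
        price *= 17
    acc = [record(18) + (u > price) for u in price if size >= j]
    if j == j:
        price = size
    else:
        log(j)
    j = 28
    emit(size)
    return size

15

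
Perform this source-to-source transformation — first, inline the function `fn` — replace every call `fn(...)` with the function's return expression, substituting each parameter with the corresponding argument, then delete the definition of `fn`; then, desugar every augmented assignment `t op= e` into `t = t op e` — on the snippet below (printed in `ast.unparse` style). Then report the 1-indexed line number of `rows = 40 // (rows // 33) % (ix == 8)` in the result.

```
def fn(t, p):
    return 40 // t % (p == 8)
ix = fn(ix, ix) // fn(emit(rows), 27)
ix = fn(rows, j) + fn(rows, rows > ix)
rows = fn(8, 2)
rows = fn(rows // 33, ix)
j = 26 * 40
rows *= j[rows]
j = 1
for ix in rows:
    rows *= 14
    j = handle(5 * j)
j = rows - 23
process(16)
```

Transformed code:
ix = 40 // ix % (ix == 8) // (40 // emit(rows) % (27 == 8))
ix = 40 // rows % (j == 8) + 40 // rows % ((rows > ix) == 8)
rows = 40 // 8 % (2 == 8)
rows = 40 // (rows // 33) % (ix == 8)
j = 26 * 40
rows = rows * j[rows]
j = 1
for ix in rows:
    rows = rows * 14
    j = handle(5 * j)
j = rows - 23
process(16)

4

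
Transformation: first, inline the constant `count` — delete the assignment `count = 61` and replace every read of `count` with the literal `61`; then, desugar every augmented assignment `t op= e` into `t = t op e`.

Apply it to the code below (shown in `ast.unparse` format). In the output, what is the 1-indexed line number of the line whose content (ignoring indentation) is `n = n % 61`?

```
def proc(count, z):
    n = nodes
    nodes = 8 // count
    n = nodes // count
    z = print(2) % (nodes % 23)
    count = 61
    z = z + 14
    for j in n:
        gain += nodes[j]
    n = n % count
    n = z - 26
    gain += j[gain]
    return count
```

Transformed code:
def proc(count, z):
    n = nodes
    nodes = 8 // 61
    n = nodes // 61
    z = print(2) % (nodes % 23)
    z = z + 14
    for j in n:
        gain = gain + nodes[j]
    n = n % 61
    n = z - 26
    gain = gain + j[gain]
    return 61

9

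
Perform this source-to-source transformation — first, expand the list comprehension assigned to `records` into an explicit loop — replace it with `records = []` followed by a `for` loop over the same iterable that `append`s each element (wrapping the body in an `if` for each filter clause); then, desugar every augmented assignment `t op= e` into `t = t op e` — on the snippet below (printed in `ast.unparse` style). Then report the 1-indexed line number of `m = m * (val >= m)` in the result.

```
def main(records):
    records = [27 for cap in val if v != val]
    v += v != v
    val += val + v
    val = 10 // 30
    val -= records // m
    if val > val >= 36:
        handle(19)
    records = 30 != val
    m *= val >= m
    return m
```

13

Transformed code:
def main(records):
    records = []
    for cap in val:
        if v != val:
            records.append(27)
    v = v + (v != v)
    val = val + (val + v)
    val = 10 // 30
    val = val - records // m
    if val > val >= 36:
        handle(19)
    records = 30 != val
    m = m * (val >= m)
    return m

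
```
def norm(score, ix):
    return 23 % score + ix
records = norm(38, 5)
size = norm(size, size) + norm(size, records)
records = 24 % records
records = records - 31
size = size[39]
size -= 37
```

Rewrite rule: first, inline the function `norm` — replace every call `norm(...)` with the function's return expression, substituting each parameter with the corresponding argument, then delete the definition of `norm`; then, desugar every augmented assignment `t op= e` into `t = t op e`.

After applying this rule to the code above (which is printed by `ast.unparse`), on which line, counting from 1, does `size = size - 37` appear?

Transformed code:
records = 23 % 38 + 5
size = 23 % size + size + (23 % size + records)
records = 24 % records
records = records - 31
size = size[39]
size = size - 37

6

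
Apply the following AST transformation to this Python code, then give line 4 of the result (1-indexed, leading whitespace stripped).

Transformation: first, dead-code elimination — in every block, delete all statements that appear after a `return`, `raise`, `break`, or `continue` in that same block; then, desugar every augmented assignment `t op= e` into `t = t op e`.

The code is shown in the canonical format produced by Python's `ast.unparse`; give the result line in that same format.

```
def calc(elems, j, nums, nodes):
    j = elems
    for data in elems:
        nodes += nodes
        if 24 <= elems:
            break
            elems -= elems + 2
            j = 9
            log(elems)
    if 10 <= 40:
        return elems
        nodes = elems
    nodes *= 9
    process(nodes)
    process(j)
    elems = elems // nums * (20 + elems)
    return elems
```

Transformed code:
def calc(elems, j, nums, nodes):
    j = elems
    for data in elems:
        nodes = nodes + nodes
        if 24 <= elems:
            break
    if 10 <= 40:
        return elems
    nodes = nodes * 9
    process(nodes)
    process(j)
    elems = elems // nums * (20 + elems)
    return elems

nodes = nodes + nodes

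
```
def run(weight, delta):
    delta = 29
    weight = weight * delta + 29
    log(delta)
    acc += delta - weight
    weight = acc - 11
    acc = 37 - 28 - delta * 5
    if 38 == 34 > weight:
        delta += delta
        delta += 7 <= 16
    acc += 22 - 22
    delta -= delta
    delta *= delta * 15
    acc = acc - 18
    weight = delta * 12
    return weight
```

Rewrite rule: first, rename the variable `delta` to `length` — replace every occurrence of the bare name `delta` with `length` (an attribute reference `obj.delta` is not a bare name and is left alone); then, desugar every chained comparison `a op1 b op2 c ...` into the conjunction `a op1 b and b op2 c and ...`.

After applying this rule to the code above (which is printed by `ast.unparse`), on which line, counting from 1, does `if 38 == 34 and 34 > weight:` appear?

Transformed code:
def run(weight, length):
    length = 29
    weight = weight * length + 29
    log(length)
    acc += length - weight
    weight = acc - 11
    acc = 37 - 28 - length * 5
    if 38 == 34 and 34 > weight:
        length += length
        length += 7 <= 16
    acc += 22 - 22
    length -= length
    length *= length * 15
    acc = acc - 18
    weight = length * 12
    return weight

8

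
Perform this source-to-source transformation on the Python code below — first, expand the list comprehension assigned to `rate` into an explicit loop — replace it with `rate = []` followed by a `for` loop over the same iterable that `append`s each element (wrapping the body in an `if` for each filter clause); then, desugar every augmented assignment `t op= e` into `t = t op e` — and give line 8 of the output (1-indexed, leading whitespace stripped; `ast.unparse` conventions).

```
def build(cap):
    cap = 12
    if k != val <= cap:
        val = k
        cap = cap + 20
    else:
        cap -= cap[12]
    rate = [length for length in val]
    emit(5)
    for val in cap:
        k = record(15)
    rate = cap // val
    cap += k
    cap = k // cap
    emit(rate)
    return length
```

Transformed code:
def build(cap):
    cap = 12
    if k != val <= cap:
        val = k
        cap = cap + 20
    else:
        cap = cap - cap[12]
    rate = []
    for length in val:
        rate.append(length)
    emit(5)
    for val in cap:
        k = record(15)
    rate = cap // val
    cap = cap + k
    cap = k // cap
    emit(rate)
    return length

rate = []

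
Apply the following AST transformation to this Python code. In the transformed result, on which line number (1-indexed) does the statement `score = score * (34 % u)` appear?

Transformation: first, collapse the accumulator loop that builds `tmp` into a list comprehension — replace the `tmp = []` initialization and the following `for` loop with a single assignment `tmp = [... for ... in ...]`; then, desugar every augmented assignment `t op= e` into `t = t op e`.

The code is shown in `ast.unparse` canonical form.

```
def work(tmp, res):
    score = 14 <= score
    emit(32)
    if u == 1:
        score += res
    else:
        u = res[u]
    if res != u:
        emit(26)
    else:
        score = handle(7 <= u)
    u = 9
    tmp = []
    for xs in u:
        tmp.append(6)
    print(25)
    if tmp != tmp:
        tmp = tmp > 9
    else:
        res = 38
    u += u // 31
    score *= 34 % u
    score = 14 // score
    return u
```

20

Transformed code:
def work(tmp, res):
    score = 14 <= score
    emit(32)
    if u == 1:
        score = score + res
    else:
        u = res[u]
    if res != u:
        emit(26)
    else:
        score = handle(7 <= u)
    u = 9
    tmp = [6 for xs in u]
    print(25)
    if tmp != tmp:
        tmp = tmp > 9
    else:
        res = 38
    u = u + u // 31
    score = score * (34 % u)
    score = 14 // score
    return u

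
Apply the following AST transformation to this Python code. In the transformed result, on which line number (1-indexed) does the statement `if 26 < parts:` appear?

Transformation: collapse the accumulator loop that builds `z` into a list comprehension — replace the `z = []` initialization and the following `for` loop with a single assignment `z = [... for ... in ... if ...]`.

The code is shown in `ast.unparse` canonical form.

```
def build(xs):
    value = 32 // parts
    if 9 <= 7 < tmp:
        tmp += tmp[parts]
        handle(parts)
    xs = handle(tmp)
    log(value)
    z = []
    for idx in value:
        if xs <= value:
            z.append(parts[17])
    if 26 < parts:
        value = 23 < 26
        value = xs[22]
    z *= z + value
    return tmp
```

9

Transformed code:
def build(xs):
    value = 32 // parts
    if 9 <= 7 < tmp:
        tmp += tmp[parts]
        handle(parts)
    xs = handle(tmp)
    log(value)
    z = [parts[17] for idx in value if xs <= value]
    if 26 < parts:
        value = 23 < 26
        value = xs[22]
    z *= z + value
    return tmp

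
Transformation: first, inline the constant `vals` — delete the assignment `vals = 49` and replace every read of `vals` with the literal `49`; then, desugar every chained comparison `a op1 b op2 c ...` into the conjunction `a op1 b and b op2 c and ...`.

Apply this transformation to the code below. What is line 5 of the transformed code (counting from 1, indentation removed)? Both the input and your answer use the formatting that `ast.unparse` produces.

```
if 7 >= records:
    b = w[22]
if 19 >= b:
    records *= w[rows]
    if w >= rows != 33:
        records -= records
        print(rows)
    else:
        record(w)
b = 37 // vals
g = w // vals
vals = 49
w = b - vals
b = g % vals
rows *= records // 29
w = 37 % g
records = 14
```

if w >= rows and rows != 33:

Transformed code:
if 7 >= records:
    b = w[22]
if 19 >= b:
    records *= w[rows]
    if w >= rows and rows != 33:
        records -= records
        print(rows)
    else:
        record(w)
b = 37 // 49
g = w // 49
w = b - 49
b = g % 49
rows *= records // 29
w = 37 % g
records = 14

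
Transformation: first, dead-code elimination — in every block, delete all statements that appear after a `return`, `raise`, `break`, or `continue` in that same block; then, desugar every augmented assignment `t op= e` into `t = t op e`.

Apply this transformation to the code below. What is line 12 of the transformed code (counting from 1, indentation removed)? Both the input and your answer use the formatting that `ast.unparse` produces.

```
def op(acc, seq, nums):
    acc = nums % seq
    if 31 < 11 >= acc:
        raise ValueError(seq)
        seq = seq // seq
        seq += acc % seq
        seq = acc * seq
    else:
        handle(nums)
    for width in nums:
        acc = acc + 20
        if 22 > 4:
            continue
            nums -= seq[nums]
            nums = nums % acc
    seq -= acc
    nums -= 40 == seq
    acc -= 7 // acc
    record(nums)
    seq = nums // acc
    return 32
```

nums = nums - (40 == seq)

Transformed code:
def op(acc, seq, nums):
    acc = nums % seq
    if 31 < 11 >= acc:
        raise ValueError(seq)
    else:
        handle(nums)
    for width in nums:
        acc = acc + 20
        if 22 > 4:
            continue
    seq = seq - acc
    nums = nums - (40 == seq)
    acc = acc - 7 // acc
    record(nums)
    seq = nums // acc
    return 32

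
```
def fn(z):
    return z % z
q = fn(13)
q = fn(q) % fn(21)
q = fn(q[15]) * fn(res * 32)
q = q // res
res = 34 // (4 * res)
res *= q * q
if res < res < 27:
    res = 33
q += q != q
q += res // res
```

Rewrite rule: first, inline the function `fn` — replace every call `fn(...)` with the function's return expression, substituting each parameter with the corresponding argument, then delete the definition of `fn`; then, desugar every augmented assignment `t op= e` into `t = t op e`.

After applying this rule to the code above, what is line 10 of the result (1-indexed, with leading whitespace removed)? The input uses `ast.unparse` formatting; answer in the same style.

q = q + res // res

Transformed code:
q = 13 % 13
q = q % q % (21 % 21)
q = q[15] % q[15] * (res * 32 % (res * 32))
q = q // res
res = 34 // (4 * res)
res = res * (q * q)
if res < res < 27:
    res = 33
q = q + (q != q)
q = q + res // res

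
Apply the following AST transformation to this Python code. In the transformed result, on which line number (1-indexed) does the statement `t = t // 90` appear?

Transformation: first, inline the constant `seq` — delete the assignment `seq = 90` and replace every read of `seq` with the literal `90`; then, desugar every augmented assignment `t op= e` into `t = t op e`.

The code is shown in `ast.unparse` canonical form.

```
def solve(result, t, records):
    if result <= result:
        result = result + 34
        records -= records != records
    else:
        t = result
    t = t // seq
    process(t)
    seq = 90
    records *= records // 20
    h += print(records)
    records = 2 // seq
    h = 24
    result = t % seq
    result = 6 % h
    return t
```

Transformed code:
def solve(result, t, records):
    if result <= result:
        result = result + 34
        records = records - (records != records)
    else:
        t = result
    t = t // 90
    process(t)
    records = records * (records // 20)
    h = h + print(records)
    records = 2 // 90
    h = 24
    result = t % 90
    result = 6 % h
    return t

7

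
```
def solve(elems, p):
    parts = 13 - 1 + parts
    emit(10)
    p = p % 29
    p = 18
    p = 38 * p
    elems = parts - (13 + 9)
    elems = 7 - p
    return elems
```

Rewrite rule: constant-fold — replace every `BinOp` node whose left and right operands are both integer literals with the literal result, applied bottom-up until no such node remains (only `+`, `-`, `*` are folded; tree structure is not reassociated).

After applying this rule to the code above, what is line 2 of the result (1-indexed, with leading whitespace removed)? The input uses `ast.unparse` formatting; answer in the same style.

Transformed code:
def solve(elems, p):
    parts = 12 + parts
    emit(10)
    p = p % 29
    p = 18
    p = 38 * p
    elems = parts - 22
    elems = 7 - p
    return elems

parts = 12 + parts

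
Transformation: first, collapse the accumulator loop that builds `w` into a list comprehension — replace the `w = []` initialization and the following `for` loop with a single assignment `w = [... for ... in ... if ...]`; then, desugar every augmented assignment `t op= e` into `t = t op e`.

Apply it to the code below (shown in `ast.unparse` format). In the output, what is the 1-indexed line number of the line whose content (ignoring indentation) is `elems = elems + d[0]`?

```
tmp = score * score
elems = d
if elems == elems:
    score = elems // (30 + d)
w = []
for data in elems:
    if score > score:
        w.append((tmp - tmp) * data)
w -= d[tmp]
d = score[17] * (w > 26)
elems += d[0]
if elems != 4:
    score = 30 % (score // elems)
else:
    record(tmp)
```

Transformed code:
tmp = score * score
elems = d
if elems == elems:
    score = elems // (30 + d)
w = [(tmp - tmp) * data for data in elems if score > score]
w = w - d[tmp]
d = score[17] * (w > 26)
elems = elems + d[0]
if elems != 4:
    score = 30 % (score // elems)
else:
    record(tmp)

8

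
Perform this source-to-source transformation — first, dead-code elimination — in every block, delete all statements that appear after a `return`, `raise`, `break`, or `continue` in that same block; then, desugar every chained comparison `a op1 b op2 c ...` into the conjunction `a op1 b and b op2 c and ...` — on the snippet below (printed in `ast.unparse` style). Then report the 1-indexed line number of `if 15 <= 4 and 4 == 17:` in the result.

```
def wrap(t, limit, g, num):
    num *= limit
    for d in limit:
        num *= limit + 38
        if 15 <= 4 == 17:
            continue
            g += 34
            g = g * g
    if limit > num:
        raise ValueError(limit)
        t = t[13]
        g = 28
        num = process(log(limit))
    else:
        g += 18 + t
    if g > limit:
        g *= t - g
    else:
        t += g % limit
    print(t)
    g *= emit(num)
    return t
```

Transformed code:
def wrap(t, limit, g, num):
    num *= limit
    for d in limit:
        num *= limit + 38
        if 15 <= 4 and 4 == 17:
            continue
    if limit > num:
        raise ValueError(limit)
    else:
        g += 18 + t
    if g > limit:
        g *= t - g
    else:
        t += g % limit
    print(t)
    g *= emit(num)
    return t

5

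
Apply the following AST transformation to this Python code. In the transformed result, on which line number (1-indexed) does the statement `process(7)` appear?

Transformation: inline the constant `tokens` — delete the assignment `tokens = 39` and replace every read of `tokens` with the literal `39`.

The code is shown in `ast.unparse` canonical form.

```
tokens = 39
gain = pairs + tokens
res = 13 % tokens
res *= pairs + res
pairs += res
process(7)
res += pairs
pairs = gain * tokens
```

5

Transformed code:
gain = pairs + 39
res = 13 % 39
res *= pairs + res
pairs += res
process(7)
res += pairs
pairs = gain * 39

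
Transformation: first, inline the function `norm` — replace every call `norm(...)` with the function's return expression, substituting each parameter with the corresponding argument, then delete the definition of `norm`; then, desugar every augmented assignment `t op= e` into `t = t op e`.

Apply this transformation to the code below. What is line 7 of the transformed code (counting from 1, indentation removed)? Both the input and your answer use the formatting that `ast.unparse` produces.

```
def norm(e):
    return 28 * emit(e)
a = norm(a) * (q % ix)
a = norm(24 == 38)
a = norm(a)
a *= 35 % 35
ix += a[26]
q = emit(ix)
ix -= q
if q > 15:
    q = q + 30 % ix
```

Transformed code:
a = 28 * emit(a) * (q % ix)
a = 28 * emit(24 == 38)
a = 28 * emit(a)
a = a * (35 % 35)
ix = ix + a[26]
q = emit(ix)
ix = ix - q
if q > 15:
    q = q + 30 % ix

ix = ix - q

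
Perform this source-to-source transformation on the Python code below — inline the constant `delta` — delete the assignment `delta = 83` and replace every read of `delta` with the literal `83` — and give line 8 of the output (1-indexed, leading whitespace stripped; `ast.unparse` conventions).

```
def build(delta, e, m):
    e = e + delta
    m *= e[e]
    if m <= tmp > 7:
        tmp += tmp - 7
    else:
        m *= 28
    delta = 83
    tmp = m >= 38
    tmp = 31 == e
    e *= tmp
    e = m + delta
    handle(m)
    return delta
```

tmp = m >= 38

Transformed code:
def build(delta, e, m):
    e = e + 83
    m *= e[e]
    if m <= tmp > 7:
        tmp += tmp - 7
    else:
        m *= 28
    tmp = m >= 38
    tmp = 31 == e
    e *= tmp
    e = m + 83
    handle(m)
    return 83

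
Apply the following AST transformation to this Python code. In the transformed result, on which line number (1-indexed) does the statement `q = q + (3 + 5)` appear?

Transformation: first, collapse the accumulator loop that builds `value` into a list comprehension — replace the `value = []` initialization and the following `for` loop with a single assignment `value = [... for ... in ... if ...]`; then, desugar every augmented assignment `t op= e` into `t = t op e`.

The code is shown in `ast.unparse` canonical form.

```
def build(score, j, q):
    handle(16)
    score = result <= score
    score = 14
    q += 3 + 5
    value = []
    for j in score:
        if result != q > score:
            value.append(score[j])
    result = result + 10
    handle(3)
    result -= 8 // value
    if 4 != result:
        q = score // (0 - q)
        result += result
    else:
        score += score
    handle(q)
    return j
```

5

Transformed code:
def build(score, j, q):
    handle(16)
    score = result <= score
    score = 14
    q = q + (3 + 5)
    value = [score[j] for j in score if result != q > score]
    result = result + 10
    handle(3)
    result = result - 8 // value
    if 4 != result:
        q = score // (0 - q)
        result = result + result
    else:
        score = score + score
    handle(q)
    return j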